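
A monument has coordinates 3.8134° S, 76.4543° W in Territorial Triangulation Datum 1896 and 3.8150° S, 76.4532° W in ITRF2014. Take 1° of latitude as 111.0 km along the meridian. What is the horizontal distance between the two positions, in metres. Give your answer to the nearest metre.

215 m

Δφ = -3.8150° − -3.8134° = -0.0016°; Δλ = -76.4532° − -76.4543° = +0.0011°.
ΔN = Δφ × 111000 = -177.6 m; ΔE = Δλ × 111000 × cos(-3.8134°) = +0.0011 × 111000 × 0.997786 = 121.8 m.
Distance = √(ΔE² + ΔN²) = √(121.8² + (-177.6)²) = 215.4 m.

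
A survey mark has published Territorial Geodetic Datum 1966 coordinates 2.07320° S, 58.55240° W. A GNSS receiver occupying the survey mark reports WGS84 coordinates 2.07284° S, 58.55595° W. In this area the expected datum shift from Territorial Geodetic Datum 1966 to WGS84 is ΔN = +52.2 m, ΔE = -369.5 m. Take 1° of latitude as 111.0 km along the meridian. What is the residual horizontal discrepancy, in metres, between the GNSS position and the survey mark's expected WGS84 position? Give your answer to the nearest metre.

27 m

Observed coordinate differences: Δφ = +0.00036°, Δλ = -0.00355°.
Converting to metres (1° lat = 111000 m, cos φ = 0.999345): observed ΔN = 40.0 m, observed ΔE = -393.8 m.
Subtracting the expected shift leaves a residual of 40.0 − (52.2) = -12.2 m north and -393.8 − (-369.5) = -24.3 m east.
Residual distance = √((-12.2)² + (-24.3)²) = 27.2 m.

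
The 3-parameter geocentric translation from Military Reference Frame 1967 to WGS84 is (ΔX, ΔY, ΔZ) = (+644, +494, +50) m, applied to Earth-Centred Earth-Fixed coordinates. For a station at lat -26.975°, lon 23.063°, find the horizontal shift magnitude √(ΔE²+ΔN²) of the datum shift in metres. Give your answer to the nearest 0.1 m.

449.2 m

The local east axis at (φ, λ) is (−sin λ, cos λ, 0), so ΔE = −sin(23.063°)·644 + cos(23.063°)·494 = 202.23 m.
The local north axis is (−sin φ cos λ, −sin φ sin λ, cos φ), giving ΔN = 268.772 + 87.781 + 44.560 = 401.11 m.
Horizontal magnitude = √(ΔE² + ΔN²) = √(202.23² + 401.11²) = 449.21 m.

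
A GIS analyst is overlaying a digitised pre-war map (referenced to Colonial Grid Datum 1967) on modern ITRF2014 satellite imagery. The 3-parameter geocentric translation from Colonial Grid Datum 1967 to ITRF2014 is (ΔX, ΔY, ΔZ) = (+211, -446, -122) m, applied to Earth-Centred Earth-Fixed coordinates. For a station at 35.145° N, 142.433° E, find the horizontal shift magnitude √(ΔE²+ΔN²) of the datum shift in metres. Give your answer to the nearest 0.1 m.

At φ = 35.145°, λ = 142.433°: sin φ = 0.575648, cos φ = 0.817698, sin λ = 0.609689, cos λ = -0.792641.
ΔE = −sin λ·ΔX + cos λ·ΔY = −(0.609689)·(211) + (-0.792641)·(-446) = 224.87 m.
ΔN = −sin φ cos λ·ΔX − sin φ sin λ·ΔY + cos φ·ΔZ = −(0.575648)(-0.792641)(211) − (0.575648)(0.609689)(-446) + (0.817698)(-122) = 153.05 m.
Horizontal magnitude = √(ΔE² + ΔN²) = √(224.87² + 153.05²) = 272.01 m.

272.0 m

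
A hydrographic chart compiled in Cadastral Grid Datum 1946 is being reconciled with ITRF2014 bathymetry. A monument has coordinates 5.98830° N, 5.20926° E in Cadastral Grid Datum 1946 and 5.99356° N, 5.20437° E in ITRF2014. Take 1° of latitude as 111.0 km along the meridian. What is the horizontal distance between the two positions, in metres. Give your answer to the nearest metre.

Δφ = 5.99356° − 5.98830° = +0.00526°; Δλ = 5.20437° − 5.20926° = -0.00489°.
ΔN = Δφ × 111000 = 583.9 m; ΔE = Δλ × 111000 × cos(5.98830°) = -0.00489 × 111000 × 0.994543 = -539.8 m.
Distance = √(ΔE² + ΔN²) = √((-539.8)² + 583.9²) = 795.2 m.

795 m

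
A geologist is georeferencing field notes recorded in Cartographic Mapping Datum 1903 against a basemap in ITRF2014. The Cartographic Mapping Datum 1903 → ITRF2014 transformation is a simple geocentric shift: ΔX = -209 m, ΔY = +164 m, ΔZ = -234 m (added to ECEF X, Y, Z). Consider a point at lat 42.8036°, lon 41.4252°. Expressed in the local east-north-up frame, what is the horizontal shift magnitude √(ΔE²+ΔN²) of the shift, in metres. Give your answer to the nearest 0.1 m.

The local east axis at (φ, λ) is (−sin λ, cos λ, 0), so ΔE = −sin(41.4252°)·(-209) + cos(41.4252°)·164 = 261.25 m.
The local north axis is (−sin φ cos λ, −sin φ sin λ, cos φ), giving ΔN = 106.484 − 73.731 − 171.683 = -138.93 m.
Horizontal magnitude = √(ΔE² + ΔN²) = √(261.25² + (-138.93)²) = 295.90 m.

295.9 m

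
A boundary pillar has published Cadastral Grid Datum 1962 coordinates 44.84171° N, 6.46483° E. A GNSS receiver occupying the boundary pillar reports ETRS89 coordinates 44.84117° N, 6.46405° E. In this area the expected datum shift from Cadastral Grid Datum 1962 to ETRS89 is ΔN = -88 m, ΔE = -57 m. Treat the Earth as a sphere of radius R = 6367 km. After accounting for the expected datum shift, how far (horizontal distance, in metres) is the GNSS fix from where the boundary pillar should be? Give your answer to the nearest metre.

Observed coordinate differences: Δφ = -0.00054°, Δλ = -0.00078°.
Converting to metres (1° lat = 111125 m, cos φ = 0.709058): observed ΔN = -60.0 m, observed ΔE = -61.5 m.
Subtracting the expected shift leaves a residual of -60.0 − (-88) = 28.0 m north and -61.5 − (-57) = -4.5 m east.
Residual distance = √(28.0² + (-4.5)²) = 28.3 m.

28 m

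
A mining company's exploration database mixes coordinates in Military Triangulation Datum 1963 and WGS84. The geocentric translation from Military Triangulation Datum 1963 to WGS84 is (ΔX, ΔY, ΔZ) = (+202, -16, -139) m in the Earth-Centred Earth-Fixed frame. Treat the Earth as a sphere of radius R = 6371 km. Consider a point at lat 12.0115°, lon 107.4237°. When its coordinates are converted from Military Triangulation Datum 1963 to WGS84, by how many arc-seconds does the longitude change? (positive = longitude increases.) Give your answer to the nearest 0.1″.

Δλ = -6.2″

sin φ = 0.208108, cos φ = 0.978106, sin λ = 0.954117, cos λ = -0.299435.
East component: ΔE = −sin λ·ΔX + cos λ·ΔY = −(0.954117)(202) + (-0.299435)(-16) = -187.94 m.
1° of latitude spans πR/180 = 111195 m; at latitude φ, 1° of longitude spans that × cos φ = 108760.4 m, so Δλ = -187.94 / 108760.4 × 3600 = -6.221″.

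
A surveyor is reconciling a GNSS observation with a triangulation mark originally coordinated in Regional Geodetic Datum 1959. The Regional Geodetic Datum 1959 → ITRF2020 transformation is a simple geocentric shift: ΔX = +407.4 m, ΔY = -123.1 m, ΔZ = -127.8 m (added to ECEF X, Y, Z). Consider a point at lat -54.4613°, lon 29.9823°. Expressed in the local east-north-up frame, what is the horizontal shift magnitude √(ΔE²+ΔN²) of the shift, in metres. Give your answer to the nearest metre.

At φ = -54.4613°, λ = 29.9823°: sin φ = -0.813723, cos φ = 0.581253, sin λ = 0.499732, cos λ = 0.866180.
ΔE = −sin λ·ΔX + cos λ·ΔY = −(0.499732)·(407.4) + (0.866180)·(-123.1) = -310.22 m.
ΔN = −sin φ cos λ·ΔX − sin φ sin λ·ΔY + cos φ·ΔZ = −(-0.813723)(0.866180)(407.4) − (-0.813723)(0.499732)(-123.1) + (0.581253)(-127.8) = 162.81 m.
Horizontal magnitude = √(ΔE² + ΔN²) = √((-310.22)² + 162.81²) = 350.34 m.

350 m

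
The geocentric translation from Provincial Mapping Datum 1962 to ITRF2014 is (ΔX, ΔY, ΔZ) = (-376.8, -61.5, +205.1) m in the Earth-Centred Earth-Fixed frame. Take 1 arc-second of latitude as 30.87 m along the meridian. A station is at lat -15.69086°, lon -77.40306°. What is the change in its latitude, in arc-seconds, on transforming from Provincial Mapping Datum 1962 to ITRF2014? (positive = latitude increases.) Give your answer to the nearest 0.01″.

sin φ = -0.270447, cos φ = 0.962735, sin λ = -0.975928, cos λ = 0.218091.
North component: ΔN = −sin φ cos λ·ΔX − sin φ sin λ·ΔY + cos φ·ΔZ = −(-0.270447)(0.218091)(-376.8) − (-0.270447)(-0.975928)(-61.5) + (0.962735)(205.1) = 191.46 m.
1° of latitude spans 3600 × 30.87 = 111132 m, so Δφ = 191.46 / 111132 × 3600 = 6.202″.

Δφ = 6.20″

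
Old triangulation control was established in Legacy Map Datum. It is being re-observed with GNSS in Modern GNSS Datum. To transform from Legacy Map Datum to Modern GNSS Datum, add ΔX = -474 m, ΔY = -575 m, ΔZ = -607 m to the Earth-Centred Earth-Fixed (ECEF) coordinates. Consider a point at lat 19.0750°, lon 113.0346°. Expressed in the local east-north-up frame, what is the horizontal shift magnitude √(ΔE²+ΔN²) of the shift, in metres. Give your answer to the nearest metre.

At φ = 19.0750°, λ = 113.0346°: sin φ = 0.326806, cos φ = 0.945092, sin λ = 0.920269, cos λ = -0.391287.
ΔE = −sin λ·ΔX + cos λ·ΔY = −(0.920269)·(-474) + (-0.391287)·(-575) = 661.20 m.
ΔN = −sin φ cos λ·ΔX − sin φ sin λ·ΔY + cos φ·ΔZ = −(0.326806)(-0.391287)(-474) − (0.326806)(0.920269)(-575) + (0.945092)(-607) = -461.35 m.
Horizontal magnitude = √(ΔE² + ΔN²) = √(661.20² + (-461.35)²) = 806.24 m.

806 m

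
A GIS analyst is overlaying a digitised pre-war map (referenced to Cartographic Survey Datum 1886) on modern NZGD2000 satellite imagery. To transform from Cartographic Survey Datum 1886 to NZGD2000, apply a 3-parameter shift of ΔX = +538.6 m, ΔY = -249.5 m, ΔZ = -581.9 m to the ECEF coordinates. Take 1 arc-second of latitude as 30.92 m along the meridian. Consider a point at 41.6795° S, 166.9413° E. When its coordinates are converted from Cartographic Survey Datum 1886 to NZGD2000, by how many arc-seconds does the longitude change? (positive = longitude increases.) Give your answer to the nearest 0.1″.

Δλ = 5.3″

sin φ = -0.664963, cos φ = 0.746876, sin λ = 0.225949, cos λ = -0.974139.
East component: ΔE = −sin λ·ΔX + cos λ·ΔY = −(0.225949)(538.6) + (-0.974139)(-249.5) = 121.35 m.
1° of latitude spans 3600 × 30.92 = 111312 m; at latitude φ, 1° of longitude spans that × cos φ = 83136.3 m, so Δλ = 121.35 / 83136.3 × 3600 = 5.255″.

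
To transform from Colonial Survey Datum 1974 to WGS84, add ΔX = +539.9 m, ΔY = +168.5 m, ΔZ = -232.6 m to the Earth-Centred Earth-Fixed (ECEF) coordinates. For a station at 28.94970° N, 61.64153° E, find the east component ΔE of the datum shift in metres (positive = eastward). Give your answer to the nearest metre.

The local east axis at (φ, λ) is (−sin λ, cos λ, 0), so ΔE = −sin(61.64153°)·539.9 + cos(61.64153°)·168.5 = -395.07 m.

ΔE = -395 m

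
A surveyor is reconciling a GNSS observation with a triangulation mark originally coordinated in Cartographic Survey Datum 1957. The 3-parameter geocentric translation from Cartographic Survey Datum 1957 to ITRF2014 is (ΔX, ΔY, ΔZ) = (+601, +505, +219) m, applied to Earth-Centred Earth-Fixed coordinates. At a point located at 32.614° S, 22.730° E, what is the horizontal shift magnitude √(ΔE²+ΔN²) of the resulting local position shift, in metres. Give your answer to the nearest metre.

At φ = -32.614°, λ = 22.730°: sin φ = -0.538977, cos φ = 0.842321, sin λ = 0.386389, cos λ = 0.922336.
ΔE = −sin λ·ΔX + cos λ·ΔY = −(0.386389)·(601) + (0.922336)·(505) = 233.56 m.
ΔN = −sin φ cos λ·ΔX − sin φ sin λ·ΔY + cos φ·ΔZ = −(-0.538977)(0.922336)(601) − (-0.538977)(0.386389)(505) + (0.842321)(219) = 588.40 m.
Horizontal magnitude = √(ΔE² + ΔN²) = √(233.56² + 588.40²) = 633.06 m.

633 m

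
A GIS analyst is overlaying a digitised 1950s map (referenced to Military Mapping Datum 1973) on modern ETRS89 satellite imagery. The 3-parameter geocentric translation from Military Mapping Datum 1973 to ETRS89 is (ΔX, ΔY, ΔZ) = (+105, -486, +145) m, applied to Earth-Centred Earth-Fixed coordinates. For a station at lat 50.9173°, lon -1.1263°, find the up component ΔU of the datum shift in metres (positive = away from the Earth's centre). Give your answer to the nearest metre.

The local up (radial) axis is (cos φ cos λ, cos φ sin λ, sin φ), giving ΔU = 66.184 + 6.023 + 112.554 = 184.76 m.

ΔU = 185 m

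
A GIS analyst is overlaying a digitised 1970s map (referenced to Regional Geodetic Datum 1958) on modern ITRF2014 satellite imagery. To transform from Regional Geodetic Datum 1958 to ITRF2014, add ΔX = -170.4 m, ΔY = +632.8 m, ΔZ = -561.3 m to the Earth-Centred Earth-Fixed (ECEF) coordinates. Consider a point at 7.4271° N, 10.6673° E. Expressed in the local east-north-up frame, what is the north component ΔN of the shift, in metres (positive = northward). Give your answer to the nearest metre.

ΔN = -550 m

At φ = 7.4271°, λ = 10.6673°: sin φ = 0.129265, cos φ = 0.991610, sin λ = 0.185106, cos λ = 0.982719.
ΔN = −sin φ cos λ·ΔX − sin φ sin λ·ΔY + cos φ·ΔZ = −(0.129265)(0.982719)(-170.4) − (0.129265)(0.185106)(632.8) + (0.991610)(-561.3) = -550.09 m.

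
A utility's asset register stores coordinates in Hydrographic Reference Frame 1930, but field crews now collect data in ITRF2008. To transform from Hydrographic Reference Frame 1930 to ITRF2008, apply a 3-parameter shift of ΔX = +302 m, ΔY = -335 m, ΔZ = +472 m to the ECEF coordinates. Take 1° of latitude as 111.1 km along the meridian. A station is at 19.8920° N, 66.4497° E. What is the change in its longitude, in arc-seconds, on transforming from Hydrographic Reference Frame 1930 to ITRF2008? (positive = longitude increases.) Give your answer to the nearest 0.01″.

sin φ = 0.340248, cos φ = 0.940336, sin λ = 0.916710, cos λ = 0.399554.
East component: ΔE = −sin λ·ΔX + cos λ·ΔY = −(0.916710)(302) + (0.399554)(-335) = -410.70 m.
1° of latitude spans 111100 m; at latitude φ, 1° of longitude spans that × cos φ = 104471.3 m, so Δλ = -410.70 / 104471.3 × 3600 = -14.152″.

Δλ = -14.15″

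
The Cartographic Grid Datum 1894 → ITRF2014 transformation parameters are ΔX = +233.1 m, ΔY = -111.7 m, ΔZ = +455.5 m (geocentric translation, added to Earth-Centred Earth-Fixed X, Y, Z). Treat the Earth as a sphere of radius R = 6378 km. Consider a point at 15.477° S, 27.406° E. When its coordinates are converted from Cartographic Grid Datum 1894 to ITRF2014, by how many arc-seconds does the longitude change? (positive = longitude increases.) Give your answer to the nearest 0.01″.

sin φ = -0.266852, cos φ = 0.963738, sin λ = 0.460293, cos λ = 0.887767.
East component: ΔE = −sin λ·ΔX + cos λ·ΔY = −(0.460293)(233.1) + (0.887767)(-111.7) = -206.46 m.
1° of latitude spans πR/180 = 111317 m; at latitude φ, 1° of longitude spans that × cos φ = 107280.5 m, so Δλ = -206.46 / 107280.5 × 3600 = -6.928″.

Δλ = -6.93″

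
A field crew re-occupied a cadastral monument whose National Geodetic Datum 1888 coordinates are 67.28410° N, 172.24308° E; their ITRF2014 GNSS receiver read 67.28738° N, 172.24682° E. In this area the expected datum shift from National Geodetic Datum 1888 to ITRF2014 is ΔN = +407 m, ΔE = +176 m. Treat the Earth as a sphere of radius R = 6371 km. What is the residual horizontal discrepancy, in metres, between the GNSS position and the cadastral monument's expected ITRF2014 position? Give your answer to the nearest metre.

45 m

Observed coordinate differences: Δφ = +0.00328°, Δλ = +0.00374°.
Converting to metres (1° lat = 111195 m, cos φ = 0.386162): observed ΔN = 364.7 m, observed ΔE = 160.6 m.
Subtracting the expected shift leaves a residual of 364.7 − (407) = -42.3 m north and 160.6 − (176) = -15.4 m east.
Residual distance = √((-42.3)² + (-15.4)²) = 45.0 m.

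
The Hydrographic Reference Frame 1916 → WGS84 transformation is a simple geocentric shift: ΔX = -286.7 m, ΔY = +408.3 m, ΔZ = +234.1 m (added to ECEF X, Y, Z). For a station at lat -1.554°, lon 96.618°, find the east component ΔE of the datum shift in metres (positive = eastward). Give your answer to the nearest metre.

The local east axis at (φ, λ) is (−sin λ, cos λ, 0), so ΔE = −sin(96.618°)·(-286.7) + cos(96.618°)·408.3 = 237.73 m.

ΔE = 238 m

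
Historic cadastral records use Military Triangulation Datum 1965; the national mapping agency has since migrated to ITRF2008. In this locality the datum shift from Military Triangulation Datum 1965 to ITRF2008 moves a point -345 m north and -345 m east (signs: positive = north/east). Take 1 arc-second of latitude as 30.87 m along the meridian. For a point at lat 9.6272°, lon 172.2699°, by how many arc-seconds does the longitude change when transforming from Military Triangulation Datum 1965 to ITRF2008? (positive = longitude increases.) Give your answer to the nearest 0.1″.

At latitude 9.6272°, cos φ = 0.985917.
1″ of longitude at this latitude = 30.87 × cos φ = 30.4353 m, so Δλ = -345.0 / 30.4353 = -11.336″.

Δλ = -11.3″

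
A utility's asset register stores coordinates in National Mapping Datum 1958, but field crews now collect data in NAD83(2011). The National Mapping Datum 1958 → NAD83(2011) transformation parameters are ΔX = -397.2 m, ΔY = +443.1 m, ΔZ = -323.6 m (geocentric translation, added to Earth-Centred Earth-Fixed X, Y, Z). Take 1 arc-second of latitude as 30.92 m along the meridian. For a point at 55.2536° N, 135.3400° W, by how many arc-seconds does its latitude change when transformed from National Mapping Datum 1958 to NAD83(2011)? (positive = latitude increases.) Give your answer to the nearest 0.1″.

sin φ = 0.821683, cos φ = 0.569945, sin λ = -0.702898, cos λ = -0.711290.
North component: ΔN = −sin φ cos λ·ΔX − sin φ sin λ·ΔY + cos φ·ΔZ = −(0.821683)(-0.711290)(-397.2) − (0.821683)(-0.702898)(443.1) + (0.569945)(-323.6) = -160.66 m.
1° of latitude spans 3600 × 30.92 = 111312 m, so Δφ = -160.66 / 111312 × 3600 = -5.196″.

Δφ = -5.2″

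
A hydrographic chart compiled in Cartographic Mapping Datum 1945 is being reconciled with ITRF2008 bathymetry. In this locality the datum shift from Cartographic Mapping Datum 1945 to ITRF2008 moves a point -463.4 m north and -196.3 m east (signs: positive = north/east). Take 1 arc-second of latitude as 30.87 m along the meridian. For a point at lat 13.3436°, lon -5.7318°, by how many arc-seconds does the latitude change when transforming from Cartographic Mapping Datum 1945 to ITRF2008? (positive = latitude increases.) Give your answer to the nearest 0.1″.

1″ of latitude = 30.87 m, so Δφ = -463.4 / 30.87 = -15.011″.

Δφ = -15.0″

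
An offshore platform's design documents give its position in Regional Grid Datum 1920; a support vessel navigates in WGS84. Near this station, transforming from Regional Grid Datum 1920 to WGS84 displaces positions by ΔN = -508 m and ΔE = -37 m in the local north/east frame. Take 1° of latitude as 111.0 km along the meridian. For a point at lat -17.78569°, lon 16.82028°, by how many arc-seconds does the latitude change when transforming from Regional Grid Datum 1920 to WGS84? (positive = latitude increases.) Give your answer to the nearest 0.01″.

1° of latitude = 111.0 km, so Δφ = -508.0 / 111000 = -0.0045766° = -16.476″.

Δφ = -16.48″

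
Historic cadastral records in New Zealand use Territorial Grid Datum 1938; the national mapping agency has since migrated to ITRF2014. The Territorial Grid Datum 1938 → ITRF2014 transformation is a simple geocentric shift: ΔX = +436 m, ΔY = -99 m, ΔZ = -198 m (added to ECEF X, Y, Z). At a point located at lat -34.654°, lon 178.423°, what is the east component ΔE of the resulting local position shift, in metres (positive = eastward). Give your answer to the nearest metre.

The local east axis at (φ, λ) is (−sin λ, cos λ, 0), so ΔE = −sin(178.423°)·436 + cos(178.423°)·(-99) = 86.96 m.

ΔE = 87 m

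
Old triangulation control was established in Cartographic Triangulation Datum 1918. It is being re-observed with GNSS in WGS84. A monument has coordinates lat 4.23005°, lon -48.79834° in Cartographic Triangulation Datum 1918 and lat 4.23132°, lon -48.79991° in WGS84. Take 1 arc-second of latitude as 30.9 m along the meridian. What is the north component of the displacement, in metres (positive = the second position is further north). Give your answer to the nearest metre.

Δφ = 4.23132° − 4.23005° = +0.00127°; Δλ = -48.79991° − -48.79834° = -0.00157°.
1° of latitude = 3600 × 30.90 = 111240 m.
ΔN = Δφ × 111240 = 141.3 m; ΔE = Δλ × 111240 × cos(4.23005°) = -0.00157 × 111240 × 0.997276 = -174.2 m.

ΔN = 141 m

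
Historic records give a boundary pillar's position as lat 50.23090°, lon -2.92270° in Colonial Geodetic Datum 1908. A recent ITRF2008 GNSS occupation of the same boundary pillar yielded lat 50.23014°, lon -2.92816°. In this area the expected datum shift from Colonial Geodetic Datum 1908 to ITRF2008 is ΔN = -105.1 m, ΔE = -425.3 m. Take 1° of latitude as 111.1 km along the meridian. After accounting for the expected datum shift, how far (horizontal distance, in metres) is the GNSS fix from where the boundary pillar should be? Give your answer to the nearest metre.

Observed coordinate differences: Δφ = -0.00076°, Δλ = -0.00546°.
Converting to metres (1° lat = 111100 m, cos φ = 0.639695): observed ΔN = -84.4 m, observed ΔE = -388.0 m.
Subtracting the expected shift leaves a residual of -84.4 − (-105.1) = 20.7 m north and -388.0 − (-425.3) = 37.3 m east.
Residual distance = √(20.7² + 37.3²) = 42.6 m.

43 m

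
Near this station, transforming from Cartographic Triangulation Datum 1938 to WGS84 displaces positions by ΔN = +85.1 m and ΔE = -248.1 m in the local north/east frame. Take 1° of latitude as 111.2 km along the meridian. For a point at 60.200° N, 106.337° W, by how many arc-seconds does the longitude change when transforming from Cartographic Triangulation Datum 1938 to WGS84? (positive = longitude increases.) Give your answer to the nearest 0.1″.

At latitude 60.200°, cos φ = 0.496974.
1° of longitude at this latitude = 111.2 × cos φ = 55.26 km, so Δλ = -248.1 / 55263.5 = -0.0044894° = -16.162″.

Δλ = -16.2″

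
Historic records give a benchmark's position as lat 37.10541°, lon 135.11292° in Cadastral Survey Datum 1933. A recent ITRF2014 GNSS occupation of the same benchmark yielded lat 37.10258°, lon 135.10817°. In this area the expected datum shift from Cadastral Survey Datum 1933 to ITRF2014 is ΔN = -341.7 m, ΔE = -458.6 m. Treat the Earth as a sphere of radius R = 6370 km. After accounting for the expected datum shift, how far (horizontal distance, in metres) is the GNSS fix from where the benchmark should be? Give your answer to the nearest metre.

Observed coordinate differences: Δφ = -0.00283°, Δλ = -0.00475°.
Converting to metres (1° lat = 111177 m, cos φ = 0.797527): observed ΔN = -314.6 m, observed ΔE = -421.2 m.
Subtracting the expected shift leaves a residual of -314.6 − (-341.7) = 27.1 m north and -421.2 − (-458.6) = 37.4 m east.
Residual distance = √(27.1² + 37.4²) = 46.2 m.

46 m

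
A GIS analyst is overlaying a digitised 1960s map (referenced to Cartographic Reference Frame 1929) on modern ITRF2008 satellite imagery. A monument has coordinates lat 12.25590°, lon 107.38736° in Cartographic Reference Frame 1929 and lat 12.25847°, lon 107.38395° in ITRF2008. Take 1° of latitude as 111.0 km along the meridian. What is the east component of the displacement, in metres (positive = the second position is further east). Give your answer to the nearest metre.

ΔE = -370 m

Δφ = 12.25847° − 12.25590° = +0.00257°; Δλ = 107.38395° − 107.38736° = -0.00341°.
ΔN = Δφ × 111000 = 285.3 m; ΔE = Δλ × 111000 × cos(12.25590°) = -0.00341 × 111000 × 0.977209 = -369.9 m.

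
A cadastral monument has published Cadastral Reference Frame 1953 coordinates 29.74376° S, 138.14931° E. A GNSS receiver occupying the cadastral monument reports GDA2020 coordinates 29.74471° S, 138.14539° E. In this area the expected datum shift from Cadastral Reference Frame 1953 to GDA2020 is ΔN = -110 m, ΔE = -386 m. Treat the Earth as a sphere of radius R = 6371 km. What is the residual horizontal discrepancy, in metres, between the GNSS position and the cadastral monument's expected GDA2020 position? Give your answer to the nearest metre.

9 m

Observed coordinate differences: Δφ = -0.00095°, Δλ = -0.00392°.
Converting to metres (1° lat = 111195 m, cos φ = 0.868253): observed ΔN = -105.6 m, observed ΔE = -378.5 m.
Subtracting the expected shift leaves a residual of -105.6 − (-110) = 4.4 m north and -378.5 − (-386) = 7.5 m east.
Residual distance = √(4.4² + 7.5²) = 8.7 m.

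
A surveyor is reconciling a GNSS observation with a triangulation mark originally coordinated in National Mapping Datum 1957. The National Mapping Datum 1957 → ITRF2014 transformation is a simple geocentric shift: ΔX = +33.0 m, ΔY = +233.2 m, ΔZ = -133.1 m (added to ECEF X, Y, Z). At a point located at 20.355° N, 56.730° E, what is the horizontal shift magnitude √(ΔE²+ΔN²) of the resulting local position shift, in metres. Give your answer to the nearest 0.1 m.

The local east axis at (φ, λ) is (−sin λ, cos λ, 0), so ΔE = −sin(56.730°)·33.0 + cos(56.730°)·233.2 = 100.34 m.
The local north axis is (−sin φ cos λ, −sin φ sin λ, cos φ), giving ΔN = -6.297 − 67.820 − 124.789 = -198.91 m.
Horizontal magnitude = √(ΔE² + ΔN²) = √(100.34² + (-198.91)²) = 222.78 m.

222.8 m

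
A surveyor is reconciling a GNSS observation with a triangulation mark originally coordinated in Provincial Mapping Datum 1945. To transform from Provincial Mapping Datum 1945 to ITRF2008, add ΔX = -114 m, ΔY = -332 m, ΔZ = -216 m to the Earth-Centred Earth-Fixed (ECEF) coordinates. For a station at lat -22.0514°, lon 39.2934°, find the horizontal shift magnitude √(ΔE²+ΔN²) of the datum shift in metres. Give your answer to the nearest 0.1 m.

At φ = -22.0514°, λ = 39.2934°: sin φ = -0.375438, cos φ = 0.926847, sin λ = 0.633292, cos λ = 0.773913.
ΔE = −sin λ·ΔX + cos λ·ΔY = −(0.633292)·(-114) + (0.773913)·(-332) = -184.74 m.
ΔN = −sin φ cos λ·ΔX − sin φ sin λ·ΔY + cos φ·ΔZ = −(-0.375438)(0.773913)(-114) − (-0.375438)(0.633292)(-332) + (0.926847)(-216) = -312.26 m.
Horizontal magnitude = √(ΔE² + ΔN²) = √((-184.74)² + (-312.26)²) = 362.82 m.

362.8 m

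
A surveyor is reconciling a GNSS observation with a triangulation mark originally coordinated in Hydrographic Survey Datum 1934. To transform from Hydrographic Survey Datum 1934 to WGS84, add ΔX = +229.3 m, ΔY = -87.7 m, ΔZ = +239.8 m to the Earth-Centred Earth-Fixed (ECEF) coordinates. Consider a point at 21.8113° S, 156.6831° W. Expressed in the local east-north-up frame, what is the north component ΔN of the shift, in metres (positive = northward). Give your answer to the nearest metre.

ΔN = 157 m

At φ = -21.8113°, λ = -156.6831°: sin φ = -0.371551, cos φ = 0.928413, sin λ = -0.395816, cos λ = -0.918330.
ΔN = −sin φ cos λ·ΔX − sin φ sin λ·ΔY + cos φ·ΔZ = −(-0.371551)(-0.918330)(229.3) − (-0.371551)(-0.395816)(-87.7) + (0.928413)(239.8) = 157.29 m.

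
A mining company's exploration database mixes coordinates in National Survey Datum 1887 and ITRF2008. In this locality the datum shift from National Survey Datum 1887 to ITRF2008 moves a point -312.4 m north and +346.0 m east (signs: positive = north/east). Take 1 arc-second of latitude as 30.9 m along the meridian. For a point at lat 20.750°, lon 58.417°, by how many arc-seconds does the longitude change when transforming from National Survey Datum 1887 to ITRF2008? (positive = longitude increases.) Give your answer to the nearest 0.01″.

At latitude 20.750°, cos φ = 0.935135.
1″ of longitude at this latitude = 30.90 × cos φ = 28.8957 m, so Δλ = 346.0 / 28.8957 = 11.974″.

Δλ = 11.97″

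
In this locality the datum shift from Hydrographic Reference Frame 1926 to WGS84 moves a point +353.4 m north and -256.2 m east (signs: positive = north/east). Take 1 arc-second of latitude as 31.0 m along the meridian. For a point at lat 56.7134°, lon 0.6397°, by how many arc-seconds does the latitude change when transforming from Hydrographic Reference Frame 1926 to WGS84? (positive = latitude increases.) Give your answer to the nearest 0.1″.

Δφ = 11.4″

1″ of latitude = 31.00 m, so Δφ = 353.4 / 31.00 = 11.400″.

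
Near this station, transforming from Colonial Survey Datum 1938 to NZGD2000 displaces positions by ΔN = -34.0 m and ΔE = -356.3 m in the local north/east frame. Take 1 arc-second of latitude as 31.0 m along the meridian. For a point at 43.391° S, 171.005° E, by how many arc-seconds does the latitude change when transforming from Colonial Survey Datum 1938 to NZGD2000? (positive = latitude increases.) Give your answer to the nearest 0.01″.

Δφ = -1.10″

1″ of latitude = 31.00 m, so Δφ = -34.0 / 31.00 = -1.097″.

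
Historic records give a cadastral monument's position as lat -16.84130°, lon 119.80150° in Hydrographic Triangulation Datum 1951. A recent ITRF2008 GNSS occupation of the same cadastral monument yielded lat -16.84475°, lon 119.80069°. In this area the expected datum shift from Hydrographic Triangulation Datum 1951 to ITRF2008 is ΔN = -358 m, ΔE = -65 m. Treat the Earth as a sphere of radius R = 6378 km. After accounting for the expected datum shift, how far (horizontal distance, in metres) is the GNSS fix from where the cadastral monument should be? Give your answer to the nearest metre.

34 m

Observed coordinate differences: Δφ = -0.00345°, Δλ = -0.00081°.
Converting to metres (1° lat = 111317 m, cos φ = 0.957111): observed ΔN = -384.0 m, observed ΔE = -86.3 m.
Subtracting the expected shift leaves a residual of -384.0 − (-358) = -26.0 m north and -86.3 − (-65) = -21.3 m east.
Residual distance = √((-26.0)² + (-21.3)²) = 33.6 m.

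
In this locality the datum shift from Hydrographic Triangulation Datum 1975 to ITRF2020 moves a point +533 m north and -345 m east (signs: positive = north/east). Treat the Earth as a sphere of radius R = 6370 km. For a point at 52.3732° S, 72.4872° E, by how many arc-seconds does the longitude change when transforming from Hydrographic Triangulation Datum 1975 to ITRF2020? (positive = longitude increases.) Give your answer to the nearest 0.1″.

At latitude -52.3732°, cos φ = 0.610516.
One radian of longitude at latitude φ spans R cos φ, so Δλ = ΔE / (R cos φ) = -345.0 / (6370000 × 0.610516) = -8.8712e-05 rad = -18.298″.

Δλ = -18.3″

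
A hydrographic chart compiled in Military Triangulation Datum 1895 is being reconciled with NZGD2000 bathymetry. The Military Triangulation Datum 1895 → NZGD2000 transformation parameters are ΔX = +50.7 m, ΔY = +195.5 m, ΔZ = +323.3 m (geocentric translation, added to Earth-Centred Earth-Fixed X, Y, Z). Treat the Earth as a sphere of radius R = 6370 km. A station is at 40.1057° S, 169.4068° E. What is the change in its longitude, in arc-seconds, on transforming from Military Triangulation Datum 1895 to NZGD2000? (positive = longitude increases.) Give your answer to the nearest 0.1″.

Δλ = -8.5″

sin φ = -0.644200, cos φ = 0.764857, sin λ = 0.183835, cos λ = -0.982957.
East component: ΔE = −sin λ·ΔX + cos λ·ΔY = −(0.183835)(50.7) + (-0.982957)(195.5) = -201.49 m.
1° of latitude spans πR/180 = 111177 m; at latitude φ, 1° of longitude spans that × cos φ = 85034.9 m, so Δλ = -201.49 / 85034.9 × 3600 = -8.530″.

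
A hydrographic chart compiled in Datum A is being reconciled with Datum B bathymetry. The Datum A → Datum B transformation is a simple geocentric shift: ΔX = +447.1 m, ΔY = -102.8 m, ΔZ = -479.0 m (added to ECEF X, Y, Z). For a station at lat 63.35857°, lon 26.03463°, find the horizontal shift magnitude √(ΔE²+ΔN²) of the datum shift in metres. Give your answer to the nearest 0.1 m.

606.6 m

At φ = 63.35857°, λ = 26.03463°: sin φ = 0.893830, cos φ = 0.448406, sin λ = 0.438914, cos λ = 0.898529.
ΔE = −sin λ·ΔX + cos λ·ΔY = −(0.438914)·(447.1) + (0.898529)·(-102.8) = -288.61 m.
ΔN = −sin φ cos λ·ΔX − sin φ sin λ·ΔY + cos φ·ΔZ = −(0.893830)(0.898529)(447.1) − (0.893830)(0.438914)(-102.8) + (0.448406)(-479.0) = -533.54 m.
Horizontal magnitude = √(ΔE² + ΔN²) = √((-288.61)² + (-533.54)²) = 606.59 m.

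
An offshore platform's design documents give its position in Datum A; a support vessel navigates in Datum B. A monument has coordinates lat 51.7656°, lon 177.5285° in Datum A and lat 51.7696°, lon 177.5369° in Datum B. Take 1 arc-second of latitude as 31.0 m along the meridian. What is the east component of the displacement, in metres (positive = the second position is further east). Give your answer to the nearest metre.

Δφ = 51.7696° − 51.7656° = +0.0040°; Δλ = 177.5369° − 177.5285° = +0.0084°.
1° of latitude = 3600 × 31.00 = 111600 m.
ΔN = Δφ × 111600 = 446.4 m; ΔE = Δλ × 111600 × cos(51.7656°) = +0.0084 × 111600 × 0.618880 = 580.2 m.

ΔE = 580 m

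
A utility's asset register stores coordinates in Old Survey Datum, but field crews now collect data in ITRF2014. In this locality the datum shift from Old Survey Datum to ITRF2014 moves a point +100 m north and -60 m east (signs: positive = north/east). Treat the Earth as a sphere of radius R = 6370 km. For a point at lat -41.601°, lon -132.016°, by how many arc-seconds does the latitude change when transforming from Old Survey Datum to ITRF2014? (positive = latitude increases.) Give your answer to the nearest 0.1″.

Δφ = 3.2″

On a sphere of radius R, 1 rad of latitude = R, so Δφ = ΔN / R = 100.0 / 6370000 = 1.5699e-05 rad = 3.238″.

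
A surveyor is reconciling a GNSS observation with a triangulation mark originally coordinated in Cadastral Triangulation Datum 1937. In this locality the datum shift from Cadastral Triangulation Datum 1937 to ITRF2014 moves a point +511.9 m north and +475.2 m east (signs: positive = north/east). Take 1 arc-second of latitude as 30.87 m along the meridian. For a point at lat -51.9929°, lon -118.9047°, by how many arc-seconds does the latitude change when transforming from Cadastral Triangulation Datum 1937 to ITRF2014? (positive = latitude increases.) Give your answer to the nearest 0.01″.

Δφ = 16.58″

1″ of latitude = 30.87 m, so Δφ = 511.9 / 30.87 = 16.582″.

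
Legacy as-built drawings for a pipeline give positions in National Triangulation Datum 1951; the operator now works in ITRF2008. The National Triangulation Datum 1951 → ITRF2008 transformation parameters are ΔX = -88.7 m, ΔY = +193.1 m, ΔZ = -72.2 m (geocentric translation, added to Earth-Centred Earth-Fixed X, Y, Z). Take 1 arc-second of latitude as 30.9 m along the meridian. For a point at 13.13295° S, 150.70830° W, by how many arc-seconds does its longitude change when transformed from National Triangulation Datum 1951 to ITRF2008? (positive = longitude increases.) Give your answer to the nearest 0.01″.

Δλ = -7.04″

sin φ = -0.227211, cos φ = 0.973845, sin λ = -0.489256, cos λ = -0.872140.
East component: ΔE = −sin λ·ΔX + cos λ·ΔY = −(-0.489256)(-88.7) + (-0.872140)(193.1) = -211.81 m.
1° of latitude spans 3600 × 30.90 = 111240 m; at latitude φ, 1° of longitude spans that × cos φ = 108330.6 m, so Δλ = -211.81 / 108330.6 × 3600 = -7.039″.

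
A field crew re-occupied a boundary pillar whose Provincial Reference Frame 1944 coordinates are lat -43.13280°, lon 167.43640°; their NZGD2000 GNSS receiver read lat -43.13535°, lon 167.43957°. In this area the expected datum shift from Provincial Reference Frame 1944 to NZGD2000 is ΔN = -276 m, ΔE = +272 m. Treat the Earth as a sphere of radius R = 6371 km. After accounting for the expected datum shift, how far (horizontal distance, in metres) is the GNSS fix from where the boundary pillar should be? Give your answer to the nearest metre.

Observed coordinate differences: Δφ = -0.00255°, Δλ = +0.00317°.
Converting to metres (1° lat = 111195 m, cos φ = 0.729771): observed ΔN = -283.5 m, observed ΔE = 257.2 m.
Subtracting the expected shift leaves a residual of -283.5 − (-276) = -7.5 m north and 257.2 − (272) = -14.8 m east.
Residual distance = √((-7.5)² + (-14.8)²) = 16.6 m.

17 m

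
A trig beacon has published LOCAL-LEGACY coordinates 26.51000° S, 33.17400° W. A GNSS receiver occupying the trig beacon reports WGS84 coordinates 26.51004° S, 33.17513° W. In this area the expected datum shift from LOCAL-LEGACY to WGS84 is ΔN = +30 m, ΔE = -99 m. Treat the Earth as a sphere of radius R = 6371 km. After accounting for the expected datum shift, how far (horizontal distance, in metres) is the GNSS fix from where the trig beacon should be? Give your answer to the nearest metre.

37 m

Observed coordinate differences: Δφ = -0.00004°, Δλ = -0.00113°.
Converting to metres (1° lat = 111195 m, cos φ = 0.894856): observed ΔN = -4.4 m, observed ΔE = -112.4 m.
Subtracting the expected shift leaves a residual of -4.4 − (30) = -34.4 m north and -112.4 − (-99) = -13.4 m east.
Residual distance = √((-34.4)² + (-13.4)²) = 37.0 m.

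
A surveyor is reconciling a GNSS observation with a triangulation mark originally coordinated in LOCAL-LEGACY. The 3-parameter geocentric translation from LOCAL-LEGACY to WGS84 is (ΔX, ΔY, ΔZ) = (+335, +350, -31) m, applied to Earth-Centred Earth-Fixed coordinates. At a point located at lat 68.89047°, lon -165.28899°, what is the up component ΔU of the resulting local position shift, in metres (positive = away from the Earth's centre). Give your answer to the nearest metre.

The local up (radial) axis is (cos φ cos λ, cos φ sin λ, sin φ), giving ΔU = -116.696 − 32.010 − 28.920 = -177.63 m.

ΔU = -178 m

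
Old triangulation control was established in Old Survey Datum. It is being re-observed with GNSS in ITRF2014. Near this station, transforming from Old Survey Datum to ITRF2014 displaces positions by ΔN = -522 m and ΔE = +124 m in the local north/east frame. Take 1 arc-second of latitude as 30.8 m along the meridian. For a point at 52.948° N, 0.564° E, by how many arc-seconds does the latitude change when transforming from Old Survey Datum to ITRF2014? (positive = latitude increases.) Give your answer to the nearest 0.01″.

Δφ = -16.95″

1″ of latitude = 30.80 m, so Δφ = -522.0 / 30.80 = -16.948″.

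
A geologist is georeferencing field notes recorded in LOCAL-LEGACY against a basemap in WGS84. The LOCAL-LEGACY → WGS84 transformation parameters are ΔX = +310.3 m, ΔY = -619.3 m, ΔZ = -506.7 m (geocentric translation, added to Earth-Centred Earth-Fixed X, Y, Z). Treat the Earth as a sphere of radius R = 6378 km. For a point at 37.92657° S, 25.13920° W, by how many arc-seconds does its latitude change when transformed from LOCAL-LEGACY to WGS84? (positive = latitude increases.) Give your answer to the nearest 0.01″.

sin φ = -0.614651, cos φ = 0.788799, sin λ = -0.424819, cos λ = 0.905278.
North component: ΔN = −sin φ cos λ·ΔX − sin φ sin λ·ΔY + cos φ·ΔZ = −(-0.614651)(0.905278)(310.3) − (-0.614651)(-0.424819)(-619.3) + (0.788799)(-506.7) = -65.32 m.
1° of latitude spans πR/180 = 111317 m, so Δφ = -65.32 / 111317 × 3600 = -2.112″.

Δφ = -2.11″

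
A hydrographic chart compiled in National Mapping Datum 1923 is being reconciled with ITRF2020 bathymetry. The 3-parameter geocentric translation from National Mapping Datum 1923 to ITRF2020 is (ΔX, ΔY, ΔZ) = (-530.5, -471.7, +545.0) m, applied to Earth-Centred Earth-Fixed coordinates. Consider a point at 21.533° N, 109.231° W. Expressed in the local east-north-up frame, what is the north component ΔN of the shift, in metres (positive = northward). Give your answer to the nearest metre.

ΔN = 279 m

The local north axis is (−sin φ cos λ, −sin φ sin λ, cos φ), giving ΔN = -64.134 − 163.470 + 506.962 = 279.36 m.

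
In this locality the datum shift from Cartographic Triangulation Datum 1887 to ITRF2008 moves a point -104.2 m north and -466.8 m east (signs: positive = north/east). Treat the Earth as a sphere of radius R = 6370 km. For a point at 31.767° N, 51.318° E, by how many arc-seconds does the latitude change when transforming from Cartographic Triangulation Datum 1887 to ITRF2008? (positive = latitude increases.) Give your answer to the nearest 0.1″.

On a sphere of radius R, 1 rad of latitude = R, so Δφ = ΔN / R = -104.2 / 6370000 = -1.6358e-05 rad = -3.374″.

Δφ = -3.4″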